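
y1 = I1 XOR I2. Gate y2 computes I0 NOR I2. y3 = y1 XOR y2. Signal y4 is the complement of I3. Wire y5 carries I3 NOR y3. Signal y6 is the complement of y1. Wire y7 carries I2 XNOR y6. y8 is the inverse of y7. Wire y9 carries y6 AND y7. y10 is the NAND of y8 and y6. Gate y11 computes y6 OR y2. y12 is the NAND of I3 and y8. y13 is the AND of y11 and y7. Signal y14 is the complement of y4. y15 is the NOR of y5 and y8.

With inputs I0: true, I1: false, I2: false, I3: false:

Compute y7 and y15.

y7 = false; y15 = false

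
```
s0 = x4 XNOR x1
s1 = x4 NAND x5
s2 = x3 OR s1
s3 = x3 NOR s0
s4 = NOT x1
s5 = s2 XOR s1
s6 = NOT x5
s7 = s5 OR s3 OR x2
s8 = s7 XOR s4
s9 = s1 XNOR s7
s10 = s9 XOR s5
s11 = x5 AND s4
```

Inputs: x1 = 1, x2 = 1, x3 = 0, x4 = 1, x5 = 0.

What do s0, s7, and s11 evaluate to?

s0 = x4 XNOR x1 = 1 XNOR 1 = 1
s1 = x4 NAND x5 = 1 NAND 0 = 1
s2 = x3 OR s1 = 0 OR 1 = 1
s3 = x3 NOR s0 = 0 NOR 1 = 0
s4 = NOT x1 = NOT 1 = 0
s5 = s2 XOR s1 = 1 XOR 1 = 0
s7 = s5 OR s3 OR x2 = 0 OR 0 OR 1 = 1
s11 = x5 AND s4 = 0 AND 0 = 0

s0 = 1  s7 = 1  s11 = 0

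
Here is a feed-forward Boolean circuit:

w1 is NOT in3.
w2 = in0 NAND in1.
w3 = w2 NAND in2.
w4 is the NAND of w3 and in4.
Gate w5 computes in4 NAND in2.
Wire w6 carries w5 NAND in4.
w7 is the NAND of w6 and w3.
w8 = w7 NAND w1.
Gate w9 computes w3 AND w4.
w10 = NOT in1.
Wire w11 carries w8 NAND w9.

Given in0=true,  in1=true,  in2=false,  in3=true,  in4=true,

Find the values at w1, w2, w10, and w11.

w1 = NOT in3 = NOT true = false
w2 = in0 NAND in1 = true NAND true = false
w3 = w2 NAND in2 = false NAND false = true
w4 = w3 NAND in4 = true NAND true = false
w5 = in4 NAND in2 = true NAND false = true
w6 = w5 NAND in4 = true NAND true = false
w7 = w6 NAND w3 = false NAND true = true
w8 = w7 NAND w1 = true NAND false = true
w9 = w3 AND w4 = true AND false = false
w10 = NOT in1 = NOT true = false
w11 = w8 NAND w9 = true NAND false = true

w1 = false, w2 = false, w10 = false, w11 = true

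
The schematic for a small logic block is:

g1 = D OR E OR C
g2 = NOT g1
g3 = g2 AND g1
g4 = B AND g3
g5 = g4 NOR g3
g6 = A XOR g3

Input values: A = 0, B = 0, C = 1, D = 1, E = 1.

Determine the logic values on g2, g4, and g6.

g1 = D OR E OR C = 1 OR 1 OR 1 = 1
g2 = NOT g1 = NOT 1 = 0
g3 = g2 AND g1 = 0 AND 1 = 0
g4 = B AND g3 = 0 AND 0 = 0
g6 = A XOR g3 = 0 XOR 0 = 0

g2 = 0, g4 = 0, g6 = 0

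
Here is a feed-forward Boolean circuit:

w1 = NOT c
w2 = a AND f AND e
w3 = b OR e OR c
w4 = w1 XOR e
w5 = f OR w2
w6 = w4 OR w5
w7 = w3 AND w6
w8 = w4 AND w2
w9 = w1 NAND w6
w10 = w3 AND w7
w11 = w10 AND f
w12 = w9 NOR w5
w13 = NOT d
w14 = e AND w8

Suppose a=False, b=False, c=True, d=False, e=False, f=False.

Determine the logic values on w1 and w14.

w1 = False; w14 = False

w1 = NOT c = NOT True = False
w2 = a AND f AND e = False AND False AND False = False
w4 = w1 XOR e = False XOR False = False
w8 = w4 AND w2 = False AND False = False
w14 = e AND w8 = False AND False = False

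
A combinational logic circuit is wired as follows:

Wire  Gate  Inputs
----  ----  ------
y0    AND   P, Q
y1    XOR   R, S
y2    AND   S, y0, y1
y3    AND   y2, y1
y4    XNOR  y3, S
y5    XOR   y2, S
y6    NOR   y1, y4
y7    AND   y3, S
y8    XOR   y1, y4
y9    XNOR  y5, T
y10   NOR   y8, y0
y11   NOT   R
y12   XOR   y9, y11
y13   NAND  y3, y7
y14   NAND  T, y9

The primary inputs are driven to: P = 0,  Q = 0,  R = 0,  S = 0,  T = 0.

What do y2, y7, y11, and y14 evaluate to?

y0 = P AND Q = 0 AND 0 = 0
y1 = R XOR S = 0 XOR 0 = 0
y2 = S AND y0 AND y1 = 0 AND 0 AND 0 = 0
y3 = y2 AND y1 = 0 AND 0 = 0
y5 = y2 XOR S = 0 XOR 0 = 0
y7 = y3 AND S = 0 AND 0 = 0
y9 = y5 XNOR T = 0 XNOR 0 = 1
y11 = NOT R = NOT 0 = 1
y14 = T NAND y9 = 0 NAND 1 = 1

y2 = 0, y7 = 0, y11 = 1, y14 = 1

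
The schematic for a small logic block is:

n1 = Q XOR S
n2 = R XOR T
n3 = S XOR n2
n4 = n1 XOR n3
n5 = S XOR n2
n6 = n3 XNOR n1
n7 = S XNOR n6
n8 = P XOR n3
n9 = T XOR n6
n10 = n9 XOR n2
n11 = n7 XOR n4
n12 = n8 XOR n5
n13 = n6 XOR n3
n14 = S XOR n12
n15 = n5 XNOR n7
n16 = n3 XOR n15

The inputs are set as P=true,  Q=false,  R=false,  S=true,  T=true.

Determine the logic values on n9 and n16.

n9 = true  n16 = true

n1 = Q XOR S = false XOR true = true
n2 = R XOR T = false XOR true = true
n3 = S XOR n2 = true XOR true = false
n5 = S XOR n2 = true XOR true = false
n6 = n3 XNOR n1 = false XNOR true = false
n7 = S XNOR n6 = true XNOR false = false
n9 = T XOR n6 = true XOR false = true
n15 = n5 XNOR n7 = false XNOR false = true
n16 = n3 XOR n15 = false XOR true = true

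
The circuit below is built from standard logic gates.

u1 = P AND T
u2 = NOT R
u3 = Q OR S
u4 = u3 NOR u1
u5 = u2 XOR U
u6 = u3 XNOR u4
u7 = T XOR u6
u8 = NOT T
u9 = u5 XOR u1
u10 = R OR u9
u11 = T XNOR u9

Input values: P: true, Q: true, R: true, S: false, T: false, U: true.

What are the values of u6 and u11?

u6 = false, u11 = false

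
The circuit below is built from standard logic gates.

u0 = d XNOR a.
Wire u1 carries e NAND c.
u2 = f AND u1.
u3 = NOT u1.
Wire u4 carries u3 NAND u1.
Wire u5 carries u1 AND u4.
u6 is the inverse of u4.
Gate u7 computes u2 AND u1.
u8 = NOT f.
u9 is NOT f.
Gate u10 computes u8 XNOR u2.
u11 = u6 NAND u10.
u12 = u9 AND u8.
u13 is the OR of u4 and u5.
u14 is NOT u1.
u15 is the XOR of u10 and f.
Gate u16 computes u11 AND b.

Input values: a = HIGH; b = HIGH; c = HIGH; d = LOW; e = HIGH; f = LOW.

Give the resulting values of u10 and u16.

u1 = e NAND c = HIGH NAND HIGH = LOW
u2 = f AND u1 = LOW AND LOW = LOW
u3 = NOT u1 = NOT LOW = HIGH
u4 = u3 NAND u1 = HIGH NAND LOW = HIGH
u6 = NOT u4 = NOT HIGH = LOW
u8 = NOT f = NOT LOW = HIGH
u10 = u8 XNOR u2 = HIGH XNOR LOW = LOW
u11 = u6 NAND u10 = LOW NAND LOW = HIGH
u16 = u11 AND b = HIGH AND HIGH = HIGH

u10 = LOW  u16 = HIGH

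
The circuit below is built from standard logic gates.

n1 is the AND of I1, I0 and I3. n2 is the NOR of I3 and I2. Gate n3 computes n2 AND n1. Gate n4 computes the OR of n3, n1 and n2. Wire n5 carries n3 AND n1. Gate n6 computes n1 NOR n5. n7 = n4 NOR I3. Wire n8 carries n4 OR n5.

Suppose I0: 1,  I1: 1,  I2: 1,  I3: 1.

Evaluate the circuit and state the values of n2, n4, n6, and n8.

n2 = 0, n4 = 1, n6 = 0, n8 = 1

n1 = I1 AND I0 AND I3 = 1 AND 1 AND 1 = 1
n2 = I3 NOR I2 = 1 NOR 1 = 0
n3 = n2 AND n1 = 0 AND 1 = 0
n4 = n3 OR n1 OR n2 = 0 OR 1 OR 0 = 1
n5 = n3 AND n1 = 0 AND 1 = 0
n6 = n1 NOR n5 = 1 NOR 0 = 0
n8 = n4 OR n5 = 1 OR 0 = 1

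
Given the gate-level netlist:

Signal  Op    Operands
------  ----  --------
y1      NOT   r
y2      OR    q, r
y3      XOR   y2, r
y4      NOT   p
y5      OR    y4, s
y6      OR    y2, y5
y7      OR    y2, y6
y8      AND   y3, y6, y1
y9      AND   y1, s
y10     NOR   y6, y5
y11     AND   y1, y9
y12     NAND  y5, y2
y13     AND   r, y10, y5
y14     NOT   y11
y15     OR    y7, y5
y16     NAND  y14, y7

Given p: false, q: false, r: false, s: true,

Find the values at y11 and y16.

y11 = true, y16 = true

y1 = NOT r = NOT false = true
y2 = q OR r = false OR false = false
y4 = NOT p = NOT false = true
y5 = y4 OR s = true OR true = true
y6 = y2 OR y5 = false OR true = true
y7 = y2 OR y6 = false OR true = true
y9 = y1 AND s = true AND true = true
y11 = y1 AND y9 = true AND true = true
y14 = NOT y11 = NOT true = false
y16 = y14 NAND y7 = false NAND true = true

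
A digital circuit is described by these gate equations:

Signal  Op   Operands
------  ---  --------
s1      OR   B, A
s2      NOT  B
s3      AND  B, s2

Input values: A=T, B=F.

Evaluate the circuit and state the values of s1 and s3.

s1 = B OR A = F OR T = T
s2 = NOT B = NOT F = T
s3 = B AND s2 = F AND T = F

s1 = T; s3 = F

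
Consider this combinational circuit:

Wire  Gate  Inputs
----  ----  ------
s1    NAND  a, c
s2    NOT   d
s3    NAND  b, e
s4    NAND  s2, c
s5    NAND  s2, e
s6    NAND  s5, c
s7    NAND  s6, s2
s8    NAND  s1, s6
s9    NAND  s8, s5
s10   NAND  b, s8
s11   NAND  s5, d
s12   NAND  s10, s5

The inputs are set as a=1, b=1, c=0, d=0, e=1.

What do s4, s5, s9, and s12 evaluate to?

s1 = a NAND c = 1 NAND 0 = 1
s2 = NOT d = NOT 0 = 1
s4 = s2 NAND c = 1 NAND 0 = 1
s5 = s2 NAND e = 1 NAND 1 = 0
s6 = s5 NAND c = 0 NAND 0 = 1
s8 = s1 NAND s6 = 1 NAND 1 = 0
s9 = s8 NAND s5 = 0 NAND 0 = 1
s10 = b NAND s8 = 1 NAND 0 = 1
s12 = s10 NAND s5 = 1 NAND 0 = 1

s4 = 1, s5 = 0, s9 = 1, s12 = 1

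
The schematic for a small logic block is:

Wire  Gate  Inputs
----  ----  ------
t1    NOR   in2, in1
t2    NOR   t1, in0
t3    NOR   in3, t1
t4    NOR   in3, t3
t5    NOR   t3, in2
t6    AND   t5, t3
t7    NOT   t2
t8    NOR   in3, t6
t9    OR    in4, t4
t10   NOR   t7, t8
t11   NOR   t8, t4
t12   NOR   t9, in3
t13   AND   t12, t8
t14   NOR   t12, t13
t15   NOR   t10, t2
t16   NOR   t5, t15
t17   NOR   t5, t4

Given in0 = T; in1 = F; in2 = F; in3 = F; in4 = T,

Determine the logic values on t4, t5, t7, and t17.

t1 = in2 NOR in1 = F NOR F = T
t2 = t1 NOR in0 = T NOR T = F
t3 = in3 NOR t1 = F NOR T = F
t4 = in3 NOR t3 = F NOR F = T
t5 = t3 NOR in2 = F NOR F = T
t7 = NOT t2 = NOT F = T
t17 = t5 NOR t4 = T NOR T = F

t4 = T  t5 = T  t7 = T  t17 = F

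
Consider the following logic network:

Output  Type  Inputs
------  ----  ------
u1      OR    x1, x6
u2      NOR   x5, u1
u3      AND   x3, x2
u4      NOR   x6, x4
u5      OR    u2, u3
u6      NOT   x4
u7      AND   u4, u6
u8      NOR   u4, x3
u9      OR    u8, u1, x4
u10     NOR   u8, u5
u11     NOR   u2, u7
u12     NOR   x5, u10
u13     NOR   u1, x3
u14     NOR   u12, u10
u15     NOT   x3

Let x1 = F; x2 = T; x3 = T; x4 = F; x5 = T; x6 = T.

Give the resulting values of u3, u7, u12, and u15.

u3 = T; u7 = F; u12 = F; u15 = F

u1 = x1 OR x6 = F OR T = T
u2 = x5 NOR u1 = T NOR T = F
u3 = x3 AND x2 = T AND T = T
u4 = x6 NOR x4 = T NOR F = F
u5 = u2 OR u3 = F OR T = T
u6 = NOT x4 = NOT F = T
u7 = u4 AND u6 = F AND T = F
u8 = u4 NOR x3 = F NOR T = F
u10 = u8 NOR u5 = F NOR T = F
u12 = x5 NOR u10 = T NOR F = F
u15 = NOT x3 = NOT T = F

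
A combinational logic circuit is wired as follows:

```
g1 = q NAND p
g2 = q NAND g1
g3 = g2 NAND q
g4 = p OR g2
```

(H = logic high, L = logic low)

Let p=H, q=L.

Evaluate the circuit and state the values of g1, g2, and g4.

g1 = H  g2 = H  g4 = H

g1 = q NAND p = L NAND H = H
g2 = q NAND g1 = L NAND H = H
g4 = p OR g2 = H OR H = H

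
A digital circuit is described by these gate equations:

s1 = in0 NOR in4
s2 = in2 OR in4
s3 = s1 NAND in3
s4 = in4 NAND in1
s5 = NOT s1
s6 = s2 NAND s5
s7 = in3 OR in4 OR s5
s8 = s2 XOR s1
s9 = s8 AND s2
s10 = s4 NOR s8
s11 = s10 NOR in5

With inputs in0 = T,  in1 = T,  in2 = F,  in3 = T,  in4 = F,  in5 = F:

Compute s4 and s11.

s1 = in0 NOR in4 = T NOR F = F
s2 = in2 OR in4 = F OR F = F
s4 = in4 NAND in1 = F NAND T = T
s8 = s2 XOR s1 = F XOR F = F
s10 = s4 NOR s8 = T NOR F = F
s11 = s10 NOR in5 = F NOR F = T

s4 = T; s11 = T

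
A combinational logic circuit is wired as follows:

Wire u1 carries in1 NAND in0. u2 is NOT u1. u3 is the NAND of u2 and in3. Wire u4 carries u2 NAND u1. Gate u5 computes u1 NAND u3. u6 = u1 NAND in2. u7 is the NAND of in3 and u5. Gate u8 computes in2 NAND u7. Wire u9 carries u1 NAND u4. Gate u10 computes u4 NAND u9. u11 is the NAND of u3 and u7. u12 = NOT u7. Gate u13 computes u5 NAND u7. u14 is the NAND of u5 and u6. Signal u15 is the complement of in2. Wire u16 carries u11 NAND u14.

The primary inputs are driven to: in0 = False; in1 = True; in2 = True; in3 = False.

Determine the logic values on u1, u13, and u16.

u1 = True, u13 = True, u16 = True

u1 = in1 NAND in0 = True NAND False = True
u2 = NOT u1 = NOT True = False
u3 = u2 NAND in3 = False NAND False = True
u5 = u1 NAND u3 = True NAND True = False
u6 = u1 NAND in2 = True NAND True = False
u7 = in3 NAND u5 = False NAND False = True
u11 = u3 NAND u7 = True NAND True = False
u13 = u5 NAND u7 = False NAND True = True
u14 = u5 NAND u6 = False NAND False = True
u16 = u11 NAND u14 = False NAND True = True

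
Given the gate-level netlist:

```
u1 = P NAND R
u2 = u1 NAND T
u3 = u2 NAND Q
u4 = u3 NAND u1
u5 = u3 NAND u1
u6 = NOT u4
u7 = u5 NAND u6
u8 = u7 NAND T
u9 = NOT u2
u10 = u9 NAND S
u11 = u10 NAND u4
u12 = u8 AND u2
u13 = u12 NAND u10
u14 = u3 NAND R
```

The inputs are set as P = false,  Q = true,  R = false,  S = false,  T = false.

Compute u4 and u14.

u1 = P NAND R = false NAND false = true
u2 = u1 NAND T = true NAND false = true
u3 = u2 NAND Q = true NAND true = false
u4 = u3 NAND u1 = false NAND true = true
u14 = u3 NAND R = false NAND false = true

u4 = true  u14 = true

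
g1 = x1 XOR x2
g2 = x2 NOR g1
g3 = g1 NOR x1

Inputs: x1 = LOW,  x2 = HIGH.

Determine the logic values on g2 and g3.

g2 = LOW, g3 = LOW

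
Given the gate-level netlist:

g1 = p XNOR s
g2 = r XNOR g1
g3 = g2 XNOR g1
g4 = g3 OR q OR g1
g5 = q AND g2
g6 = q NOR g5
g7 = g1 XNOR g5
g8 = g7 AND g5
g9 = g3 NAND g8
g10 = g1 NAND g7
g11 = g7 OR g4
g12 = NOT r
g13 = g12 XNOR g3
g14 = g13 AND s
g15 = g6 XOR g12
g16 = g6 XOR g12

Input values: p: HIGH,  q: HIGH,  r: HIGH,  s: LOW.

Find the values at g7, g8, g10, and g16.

g7 = HIGH, g8 = LOW, g10 = HIGH, g16 = LOW

g1 = p XNOR s = HIGH XNOR LOW = LOW
g2 = r XNOR g1 = HIGH XNOR LOW = LOW
g5 = q AND g2 = HIGH AND LOW = LOW
g6 = q NOR g5 = HIGH NOR LOW = LOW
g7 = g1 XNOR g5 = LOW XNOR LOW = HIGH
g8 = g7 AND g5 = HIGH AND LOW = LOW
g10 = g1 NAND g7 = LOW NAND HIGH = HIGH
g12 = NOT r = NOT HIGH = LOW
g16 = g6 XOR g12 = LOW XOR LOW = LOW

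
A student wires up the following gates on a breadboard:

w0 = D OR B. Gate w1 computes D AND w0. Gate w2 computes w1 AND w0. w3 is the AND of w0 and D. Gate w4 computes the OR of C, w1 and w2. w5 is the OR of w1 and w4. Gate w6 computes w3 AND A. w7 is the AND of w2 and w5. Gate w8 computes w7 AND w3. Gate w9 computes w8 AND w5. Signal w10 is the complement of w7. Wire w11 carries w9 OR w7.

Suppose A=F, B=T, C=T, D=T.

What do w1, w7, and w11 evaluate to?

w1 = T; w7 = T; w11 = T

w0 = D OR B = T OR T = T
w1 = D AND w0 = T AND T = T
w2 = w1 AND w0 = T AND T = T
w3 = w0 AND D = T AND T = T
w4 = C OR w1 OR w2 = T OR T OR T = T
w5 = w1 OR w4 = T OR T = T
w7 = w2 AND w5 = T AND T = T
w8 = w7 AND w3 = T AND T = T
w9 = w8 AND w5 = T AND T = T
w11 = w9 OR w7 = T OR T = T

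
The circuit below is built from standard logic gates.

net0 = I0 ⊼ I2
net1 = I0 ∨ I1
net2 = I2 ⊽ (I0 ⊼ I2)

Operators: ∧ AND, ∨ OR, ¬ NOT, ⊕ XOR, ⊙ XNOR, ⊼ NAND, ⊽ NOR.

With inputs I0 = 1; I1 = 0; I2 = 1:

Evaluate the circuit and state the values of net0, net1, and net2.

net0 = 1 ⊼ 1 = 0
net1 = 1 ∨ 0 = 1
net2 = 1 ⊽ (1 ⊼ 1) = 0

net0 = 0, net1 = 1, net2 = 0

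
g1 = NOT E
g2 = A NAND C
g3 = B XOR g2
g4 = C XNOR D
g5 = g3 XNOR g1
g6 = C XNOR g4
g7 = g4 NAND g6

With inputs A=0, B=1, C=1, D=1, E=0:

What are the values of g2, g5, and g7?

g2 = 1; g5 = 0; g7 = 0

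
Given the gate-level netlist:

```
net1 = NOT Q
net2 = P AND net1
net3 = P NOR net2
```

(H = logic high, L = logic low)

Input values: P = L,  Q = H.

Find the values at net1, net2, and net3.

net1 = NOT Q = NOT H = L
net2 = P AND net1 = L AND L = L
net3 = P NOR net2 = L NOR L = H

net1 = L  net2 = L  net3 = H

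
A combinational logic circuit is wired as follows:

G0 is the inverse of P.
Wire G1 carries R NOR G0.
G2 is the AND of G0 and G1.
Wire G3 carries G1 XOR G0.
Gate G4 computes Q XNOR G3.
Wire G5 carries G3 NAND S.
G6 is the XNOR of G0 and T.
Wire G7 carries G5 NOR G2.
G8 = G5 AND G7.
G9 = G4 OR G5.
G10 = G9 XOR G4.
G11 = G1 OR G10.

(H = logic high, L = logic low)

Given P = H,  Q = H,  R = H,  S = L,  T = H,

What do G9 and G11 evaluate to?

G9 = H; G11 = H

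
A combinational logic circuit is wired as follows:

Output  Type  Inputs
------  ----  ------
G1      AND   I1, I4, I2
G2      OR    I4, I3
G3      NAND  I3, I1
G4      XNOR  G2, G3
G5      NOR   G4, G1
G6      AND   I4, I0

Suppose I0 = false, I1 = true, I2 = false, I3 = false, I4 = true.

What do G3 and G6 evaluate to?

G3 = true, G6 = false

G3 = I3 NAND I1 = false NAND true = true
G6 = I4 AND I0 = true AND false = false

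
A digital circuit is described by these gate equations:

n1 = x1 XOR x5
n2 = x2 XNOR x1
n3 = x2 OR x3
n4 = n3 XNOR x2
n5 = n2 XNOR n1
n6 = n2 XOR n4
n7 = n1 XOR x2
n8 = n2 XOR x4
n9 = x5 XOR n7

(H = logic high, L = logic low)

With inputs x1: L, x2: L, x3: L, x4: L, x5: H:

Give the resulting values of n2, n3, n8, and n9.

n2 = H  n3 = L  n8 = H  n9 = L

n1 = x1 XOR x5 = L XOR H = H
n2 = x2 XNOR x1 = L XNOR L = H
n3 = x2 OR x3 = L OR L = L
n7 = n1 XOR x2 = H XOR L = H
n8 = n2 XOR x4 = H XOR L = H
n9 = x5 XOR n7 = H XOR H = L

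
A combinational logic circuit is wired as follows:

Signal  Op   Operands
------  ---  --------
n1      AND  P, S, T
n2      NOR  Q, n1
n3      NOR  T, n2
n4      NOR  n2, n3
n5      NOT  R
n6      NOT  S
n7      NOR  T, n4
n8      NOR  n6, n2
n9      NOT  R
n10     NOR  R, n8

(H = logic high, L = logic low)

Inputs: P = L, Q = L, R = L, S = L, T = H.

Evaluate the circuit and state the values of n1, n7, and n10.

n1 = P AND S AND T = L AND L AND H = L
n2 = Q NOR n1 = L NOR L = H
n3 = T NOR n2 = H NOR H = L
n4 = n2 NOR n3 = H NOR L = L
n6 = NOT S = NOT L = H
n7 = T NOR n4 = H NOR L = L
n8 = n6 NOR n2 = H NOR H = L
n10 = R NOR n8 = L NOR L = H

n1 = L  n7 = L  n10 = H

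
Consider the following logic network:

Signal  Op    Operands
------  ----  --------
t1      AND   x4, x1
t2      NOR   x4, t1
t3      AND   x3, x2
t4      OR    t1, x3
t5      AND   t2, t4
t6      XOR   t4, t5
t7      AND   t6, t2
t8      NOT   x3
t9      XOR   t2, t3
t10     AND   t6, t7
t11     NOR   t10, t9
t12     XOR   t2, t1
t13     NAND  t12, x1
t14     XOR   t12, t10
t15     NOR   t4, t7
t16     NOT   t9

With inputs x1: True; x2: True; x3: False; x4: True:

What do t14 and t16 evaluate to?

t1 = x4 AND x1 = True AND True = True
t2 = x4 NOR t1 = True NOR True = False
t3 = x3 AND x2 = False AND True = False
t4 = t1 OR x3 = True OR False = True
t5 = t2 AND t4 = False AND True = False
t6 = t4 XOR t5 = True XOR False = True
t7 = t6 AND t2 = True AND False = False
t9 = t2 XOR t3 = False XOR False = False
t10 = t6 AND t7 = True AND False = False
t12 = t2 XOR t1 = False XOR True = True
t14 = t12 XOR t10 = True XOR False = True
t16 = NOT t9 = NOT False = True

t14 = True; t16 = True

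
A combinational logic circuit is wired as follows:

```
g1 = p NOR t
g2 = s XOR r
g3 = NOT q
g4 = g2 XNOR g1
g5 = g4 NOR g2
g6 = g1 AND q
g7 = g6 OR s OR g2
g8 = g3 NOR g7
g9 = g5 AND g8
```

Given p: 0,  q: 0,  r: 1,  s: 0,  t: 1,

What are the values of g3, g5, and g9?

g1 = p NOR t = 0 NOR 1 = 0
g2 = s XOR r = 0 XOR 1 = 1
g3 = NOT q = NOT 0 = 1
g4 = g2 XNOR g1 = 1 XNOR 0 = 0
g5 = g4 NOR g2 = 0 NOR 1 = 0
g6 = g1 AND q = 0 AND 0 = 0
g7 = g6 OR s OR g2 = 0 OR 0 OR 1 = 1
g8 = g3 NOR g7 = 1 NOR 1 = 0
g9 = g5 AND g8 = 0 AND 0 = 0

g3 = 1, g5 = 0, g9 = 0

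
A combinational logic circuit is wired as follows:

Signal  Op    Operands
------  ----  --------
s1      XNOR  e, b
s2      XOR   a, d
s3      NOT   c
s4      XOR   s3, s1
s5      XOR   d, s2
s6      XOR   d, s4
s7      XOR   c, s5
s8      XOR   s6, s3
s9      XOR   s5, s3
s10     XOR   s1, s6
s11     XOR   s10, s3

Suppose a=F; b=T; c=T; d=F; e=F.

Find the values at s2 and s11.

s2 = F, s11 = F

s1 = e XNOR b = F XNOR T = F
s2 = a XOR d = F XOR F = F
s3 = NOT c = NOT T = F
s4 = s3 XOR s1 = F XOR F = F
s6 = d XOR s4 = F XOR F = F
s10 = s1 XOR s6 = F XOR F = F
s11 = s10 XOR s3 = F XOR F = F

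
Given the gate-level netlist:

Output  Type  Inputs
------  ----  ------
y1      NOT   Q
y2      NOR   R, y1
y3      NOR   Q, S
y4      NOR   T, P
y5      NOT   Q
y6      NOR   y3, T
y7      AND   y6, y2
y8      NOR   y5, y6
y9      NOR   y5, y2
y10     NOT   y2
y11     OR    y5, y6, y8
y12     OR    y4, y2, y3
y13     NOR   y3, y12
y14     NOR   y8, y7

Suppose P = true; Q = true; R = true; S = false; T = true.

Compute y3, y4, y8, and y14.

y1 = NOT Q = NOT true = false
y2 = R NOR y1 = true NOR false = false
y3 = Q NOR S = true NOR false = false
y4 = T NOR P = true NOR true = false
y5 = NOT Q = NOT true = false
y6 = y3 NOR T = false NOR true = false
y7 = y6 AND y2 = false AND false = false
y8 = y5 NOR y6 = false NOR false = true
y14 = y8 NOR y7 = true NOR false = false

y3 = false, y4 = false, y8 = true, y14 = false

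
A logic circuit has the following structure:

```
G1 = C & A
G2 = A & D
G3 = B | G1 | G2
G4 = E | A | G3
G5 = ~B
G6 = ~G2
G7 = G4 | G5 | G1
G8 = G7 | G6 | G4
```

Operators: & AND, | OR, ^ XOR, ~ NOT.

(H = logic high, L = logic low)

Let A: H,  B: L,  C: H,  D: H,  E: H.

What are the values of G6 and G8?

G1 = C AND A = H AND H = H
G2 = A AND D = H AND H = H
G3 = B OR G1 OR G2 = L OR H OR H = H
G4 = E OR A OR G3 = H OR H OR H = H
G5 = NOT B = NOT L = H
G6 = NOT G2 = NOT H = L
G7 = G4 OR G5 OR G1 = H OR H OR H = H
G8 = G7 OR G6 OR G4 = H OR L OR H = H

G6 = L  G8 = H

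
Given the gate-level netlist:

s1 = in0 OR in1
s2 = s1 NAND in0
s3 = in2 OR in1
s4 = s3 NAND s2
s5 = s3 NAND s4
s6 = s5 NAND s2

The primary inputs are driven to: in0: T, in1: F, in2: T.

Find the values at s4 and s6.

s4 = T  s6 = T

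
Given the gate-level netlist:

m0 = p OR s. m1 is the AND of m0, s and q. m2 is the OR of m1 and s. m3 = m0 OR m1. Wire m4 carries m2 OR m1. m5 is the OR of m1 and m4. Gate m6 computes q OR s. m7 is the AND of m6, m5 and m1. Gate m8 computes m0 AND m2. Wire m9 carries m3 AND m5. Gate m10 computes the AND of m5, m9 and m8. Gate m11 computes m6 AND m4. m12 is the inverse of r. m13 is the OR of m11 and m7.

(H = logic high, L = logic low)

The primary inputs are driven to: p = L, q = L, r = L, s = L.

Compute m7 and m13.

m7 = L, m13 = L

m0 = p OR s = L OR L = L
m1 = m0 AND s AND q = L AND L AND L = L
m2 = m1 OR s = L OR L = L
m4 = m2 OR m1 = L OR L = L
m5 = m1 OR m4 = L OR L = L
m6 = q OR s = L OR L = L
m7 = m6 AND m5 AND m1 = L AND L AND L = L
m11 = m6 AND m4 = L AND L = L
m13 = m11 OR m7 = L OR L = L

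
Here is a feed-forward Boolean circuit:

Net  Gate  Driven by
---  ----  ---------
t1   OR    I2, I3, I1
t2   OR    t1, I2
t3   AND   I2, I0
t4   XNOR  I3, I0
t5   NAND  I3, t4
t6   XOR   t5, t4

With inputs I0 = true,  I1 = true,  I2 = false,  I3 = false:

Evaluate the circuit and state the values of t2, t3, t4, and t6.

t2 = true  t3 = false  t4 = false  t6 = true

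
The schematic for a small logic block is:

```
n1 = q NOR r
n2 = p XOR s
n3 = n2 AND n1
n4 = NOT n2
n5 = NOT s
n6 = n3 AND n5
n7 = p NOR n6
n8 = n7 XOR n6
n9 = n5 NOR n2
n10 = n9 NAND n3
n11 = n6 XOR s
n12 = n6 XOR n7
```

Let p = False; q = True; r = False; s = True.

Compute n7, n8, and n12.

n1 = q NOR r = True NOR False = False
n2 = p XOR s = False XOR True = True
n3 = n2 AND n1 = True AND False = False
n5 = NOT s = NOT True = False
n6 = n3 AND n5 = False AND False = False
n7 = p NOR n6 = False NOR False = True
n8 = n7 XOR n6 = True XOR False = True
n12 = n6 XOR n7 = False XOR True = True

n7 = True, n8 = True, n12 = True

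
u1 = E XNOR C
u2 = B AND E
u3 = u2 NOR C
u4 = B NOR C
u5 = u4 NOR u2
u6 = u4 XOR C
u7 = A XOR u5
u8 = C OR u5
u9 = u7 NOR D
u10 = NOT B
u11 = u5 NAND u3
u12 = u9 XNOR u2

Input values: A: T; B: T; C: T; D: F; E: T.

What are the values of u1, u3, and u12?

u1 = T; u3 = F; u12 = F

u1 = E XNOR C = T XNOR T = T
u2 = B AND E = T AND T = T
u3 = u2 NOR C = T NOR T = F
u4 = B NOR C = T NOR T = F
u5 = u4 NOR u2 = F NOR T = F
u7 = A XOR u5 = T XOR F = T
u9 = u7 NOR D = T NOR F = F
u12 = u9 XNOR u2 = F XNOR T = F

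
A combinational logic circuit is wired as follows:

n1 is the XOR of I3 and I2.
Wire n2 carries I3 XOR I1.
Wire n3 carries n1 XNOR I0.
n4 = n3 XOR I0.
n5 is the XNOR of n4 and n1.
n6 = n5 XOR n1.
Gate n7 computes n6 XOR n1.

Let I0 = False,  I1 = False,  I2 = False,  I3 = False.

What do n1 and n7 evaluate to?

n1 = I3 XOR I2 = False XOR False = False
n3 = n1 XNOR I0 = False XNOR False = True
n4 = n3 XOR I0 = True XOR False = True
n5 = n4 XNOR n1 = True XNOR False = False
n6 = n5 XOR n1 = False XOR False = False
n7 = n6 XOR n1 = False XOR False = False

n1 = False; n7 = False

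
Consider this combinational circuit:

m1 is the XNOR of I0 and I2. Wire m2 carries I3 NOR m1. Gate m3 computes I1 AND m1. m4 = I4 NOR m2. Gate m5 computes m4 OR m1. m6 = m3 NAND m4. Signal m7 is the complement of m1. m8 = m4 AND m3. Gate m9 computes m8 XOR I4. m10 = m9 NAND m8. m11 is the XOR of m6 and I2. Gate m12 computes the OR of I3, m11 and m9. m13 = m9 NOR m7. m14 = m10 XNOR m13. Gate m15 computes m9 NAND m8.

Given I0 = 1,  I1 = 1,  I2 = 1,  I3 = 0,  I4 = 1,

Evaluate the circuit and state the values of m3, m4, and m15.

m1 = I0 XNOR I2 = 1 XNOR 1 = 1
m2 = I3 NOR m1 = 0 NOR 1 = 0
m3 = I1 AND m1 = 1 AND 1 = 1
m4 = I4 NOR m2 = 1 NOR 0 = 0
m8 = m4 AND m3 = 0 AND 1 = 0
m9 = m8 XOR I4 = 0 XOR 1 = 1
m15 = m9 NAND m8 = 1 NAND 0 = 1

m3 = 1, m4 = 0, m15 = 1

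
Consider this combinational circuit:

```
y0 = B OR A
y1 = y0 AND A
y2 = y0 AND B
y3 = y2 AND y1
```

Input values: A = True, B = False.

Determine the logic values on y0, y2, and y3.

y0 = True, y2 = False, y3 = False

y0 = B OR A = False OR True = True
y1 = y0 AND A = True AND True = True
y2 = y0 AND B = True AND False = False
y3 = y2 AND y1 = False AND True = False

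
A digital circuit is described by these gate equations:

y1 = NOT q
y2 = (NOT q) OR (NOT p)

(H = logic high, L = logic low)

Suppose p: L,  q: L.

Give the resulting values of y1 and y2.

y1 = H, y2 = H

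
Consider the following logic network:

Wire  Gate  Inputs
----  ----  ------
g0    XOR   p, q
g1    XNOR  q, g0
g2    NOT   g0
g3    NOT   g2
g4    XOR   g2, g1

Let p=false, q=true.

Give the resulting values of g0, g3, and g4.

g0 = true; g3 = true; g4 = true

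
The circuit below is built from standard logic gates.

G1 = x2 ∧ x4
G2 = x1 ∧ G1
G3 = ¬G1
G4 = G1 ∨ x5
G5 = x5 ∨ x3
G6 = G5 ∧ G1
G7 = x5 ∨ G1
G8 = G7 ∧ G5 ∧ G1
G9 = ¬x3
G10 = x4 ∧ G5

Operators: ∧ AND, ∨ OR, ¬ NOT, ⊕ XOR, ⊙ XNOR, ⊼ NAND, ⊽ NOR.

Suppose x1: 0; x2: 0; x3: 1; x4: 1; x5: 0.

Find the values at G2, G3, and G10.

G2 = 0; G3 = 1; G10 = 1

G1 = x2 AND x4 = 0 AND 1 = 0
G2 = x1 AND G1 = 0 AND 0 = 0
G3 = NOT G1 = NOT 0 = 1
G5 = x5 OR x3 = 0 OR 1 = 1
G10 = x4 AND G5 = 1 AND 1 = 1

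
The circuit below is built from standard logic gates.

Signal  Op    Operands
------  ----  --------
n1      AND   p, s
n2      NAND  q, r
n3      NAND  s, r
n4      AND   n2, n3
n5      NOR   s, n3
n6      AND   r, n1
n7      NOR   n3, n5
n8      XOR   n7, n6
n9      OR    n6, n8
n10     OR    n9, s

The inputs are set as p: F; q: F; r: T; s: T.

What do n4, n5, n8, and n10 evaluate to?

n4 = F  n5 = F  n8 = T  n10 = T

n1 = p AND s = F AND T = F
n2 = q NAND r = F NAND T = T
n3 = s NAND r = T NAND T = F
n4 = n2 AND n3 = T AND F = F
n5 = s NOR n3 = T NOR F = F
n6 = r AND n1 = T AND F = F
n7 = n3 NOR n5 = F NOR F = T
n8 = n7 XOR n6 = T XOR F = T
n9 = n6 OR n8 = F OR T = T
n10 = n9 OR s = T OR T = T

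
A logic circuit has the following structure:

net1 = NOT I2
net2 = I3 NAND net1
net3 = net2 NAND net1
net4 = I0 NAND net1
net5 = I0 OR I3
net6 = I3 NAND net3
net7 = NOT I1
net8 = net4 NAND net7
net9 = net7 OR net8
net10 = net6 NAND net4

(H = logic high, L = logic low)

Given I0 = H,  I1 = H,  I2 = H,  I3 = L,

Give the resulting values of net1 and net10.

net1 = L, net10 = L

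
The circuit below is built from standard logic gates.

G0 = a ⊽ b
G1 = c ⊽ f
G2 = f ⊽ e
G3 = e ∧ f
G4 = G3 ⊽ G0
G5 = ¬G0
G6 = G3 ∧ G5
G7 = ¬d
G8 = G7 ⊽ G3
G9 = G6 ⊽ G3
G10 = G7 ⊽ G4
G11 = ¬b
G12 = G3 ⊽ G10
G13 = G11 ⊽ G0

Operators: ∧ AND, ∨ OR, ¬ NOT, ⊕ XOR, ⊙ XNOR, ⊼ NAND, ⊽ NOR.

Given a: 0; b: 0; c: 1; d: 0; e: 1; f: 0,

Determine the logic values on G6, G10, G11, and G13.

G6 = 0, G10 = 0, G11 = 1, G13 = 0

G0 = a NOR b = 0 NOR 0 = 1
G3 = e AND f = 1 AND 0 = 0
G4 = G3 NOR G0 = 0 NOR 1 = 0
G5 = NOT G0 = NOT 1 = 0
G6 = G3 AND G5 = 0 AND 0 = 0
G7 = NOT d = NOT 0 = 1
G10 = G7 NOR G4 = 1 NOR 0 = 0
G11 = NOT b = NOT 0 = 1
G13 = G11 NOR G0 = 1 NOR 1 = 0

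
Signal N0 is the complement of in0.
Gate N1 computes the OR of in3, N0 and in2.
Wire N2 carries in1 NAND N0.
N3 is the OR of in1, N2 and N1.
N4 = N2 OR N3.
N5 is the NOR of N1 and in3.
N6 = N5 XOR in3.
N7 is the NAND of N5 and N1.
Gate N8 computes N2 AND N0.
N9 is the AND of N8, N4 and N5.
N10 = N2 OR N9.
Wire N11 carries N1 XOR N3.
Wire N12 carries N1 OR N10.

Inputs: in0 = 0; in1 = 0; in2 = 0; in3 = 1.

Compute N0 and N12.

N0 = 1; N12 = 1

N0 = NOT in0 = NOT 0 = 1
N1 = in3 OR N0 OR in2 = 1 OR 1 OR 0 = 1
N2 = in1 NAND N0 = 0 NAND 1 = 1
N3 = in1 OR N2 OR N1 = 0 OR 1 OR 1 = 1
N4 = N2 OR N3 = 1 OR 1 = 1
N5 = N1 NOR in3 = 1 NOR 1 = 0
N8 = N2 AND N0 = 1 AND 1 = 1
N9 = N8 AND N4 AND N5 = 1 AND 1 AND 0 = 0
N10 = N2 OR N9 = 1 OR 0 = 1
N12 = N1 OR N10 = 1 OR 1 = 1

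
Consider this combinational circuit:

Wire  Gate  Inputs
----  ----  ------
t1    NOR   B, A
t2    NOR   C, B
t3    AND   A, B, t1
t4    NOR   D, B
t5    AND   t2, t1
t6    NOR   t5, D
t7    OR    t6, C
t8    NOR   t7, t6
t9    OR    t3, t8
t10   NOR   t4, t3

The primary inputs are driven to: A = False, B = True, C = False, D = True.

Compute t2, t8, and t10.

t2 = False, t8 = True, t10 = True

t1 = B NOR A = True NOR False = False
t2 = C NOR B = False NOR True = False
t3 = A AND B AND t1 = False AND True AND False = False
t4 = D NOR B = True NOR True = False
t5 = t2 AND t1 = False AND False = False
t6 = t5 NOR D = False NOR True = False
t7 = t6 OR C = False OR False = False
t8 = t7 NOR t6 = False NOR False = True
t10 = t4 NOR t3 = False NOR False = True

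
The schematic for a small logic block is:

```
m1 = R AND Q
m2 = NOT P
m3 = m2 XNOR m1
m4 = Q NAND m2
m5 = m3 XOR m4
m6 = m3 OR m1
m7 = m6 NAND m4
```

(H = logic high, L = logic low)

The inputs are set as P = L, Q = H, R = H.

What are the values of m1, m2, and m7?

m1 = H, m2 = H, m7 = H

m1 = R AND Q = H AND H = H
m2 = NOT P = NOT L = H
m3 = m2 XNOR m1 = H XNOR H = H
m4 = Q NAND m2 = H NAND H = L
m6 = m3 OR m1 = H OR H = H
m7 = m6 NAND m4 = H NAND L = H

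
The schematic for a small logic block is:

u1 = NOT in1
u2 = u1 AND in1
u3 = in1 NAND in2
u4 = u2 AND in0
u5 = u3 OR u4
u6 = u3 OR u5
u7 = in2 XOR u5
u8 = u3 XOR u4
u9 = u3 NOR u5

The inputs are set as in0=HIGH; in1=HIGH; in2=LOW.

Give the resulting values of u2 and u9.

u2 = LOW, u9 = LOW

u1 = NOT in1 = NOT HIGH = LOW
u2 = u1 AND in1 = LOW AND HIGH = LOW
u3 = in1 NAND in2 = HIGH NAND LOW = HIGH
u4 = u2 AND in0 = LOW AND HIGH = LOW
u5 = u3 OR u4 = HIGH OR LOW = HIGH
u9 = u3 NOR u5 = HIGH NOR HIGH = LOW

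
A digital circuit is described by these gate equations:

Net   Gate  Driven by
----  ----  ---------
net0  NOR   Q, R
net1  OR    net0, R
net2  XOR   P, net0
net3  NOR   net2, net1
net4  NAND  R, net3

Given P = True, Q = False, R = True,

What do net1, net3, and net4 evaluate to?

net1 = True, net3 = False, net4 = True

net0 = Q NOR R = False NOR True = False
net1 = net0 OR R = False OR True = True
net2 = P XOR net0 = True XOR False = True
net3 = net2 NOR net1 = True NOR True = False
net4 = R NAND net3 = True NAND False = True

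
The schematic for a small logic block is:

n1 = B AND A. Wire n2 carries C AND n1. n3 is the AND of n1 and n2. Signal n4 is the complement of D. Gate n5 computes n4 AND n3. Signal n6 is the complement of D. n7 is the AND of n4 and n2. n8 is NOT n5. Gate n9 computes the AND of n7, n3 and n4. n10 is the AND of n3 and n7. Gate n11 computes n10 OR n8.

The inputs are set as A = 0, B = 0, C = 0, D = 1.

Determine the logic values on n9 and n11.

n1 = B AND A = 0 AND 0 = 0
n2 = C AND n1 = 0 AND 0 = 0
n3 = n1 AND n2 = 0 AND 0 = 0
n4 = NOT D = NOT 1 = 0
n5 = n4 AND n3 = 0 AND 0 = 0
n7 = n4 AND n2 = 0 AND 0 = 0
n8 = NOT n5 = NOT 0 = 1
n9 = n7 AND n3 AND n4 = 0 AND 0 AND 0 = 0
n10 = n3 AND n7 = 0 AND 0 = 0
n11 = n10 OR n8 = 0 OR 1 = 1

n9 = 0  n11 = 1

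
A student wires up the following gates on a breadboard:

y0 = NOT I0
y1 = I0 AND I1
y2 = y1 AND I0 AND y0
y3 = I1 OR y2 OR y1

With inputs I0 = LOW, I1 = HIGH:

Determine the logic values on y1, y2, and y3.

y1 = LOW, y2 = LOW, y3 = HIGH

y0 = NOT I0 = NOT LOW = HIGH
y1 = I0 AND I1 = LOW AND HIGH = LOW
y2 = y1 AND I0 AND y0 = LOW AND LOW AND HIGH = LOW
y3 = I1 OR y2 OR y1 = HIGH OR LOW OR LOW = HIGH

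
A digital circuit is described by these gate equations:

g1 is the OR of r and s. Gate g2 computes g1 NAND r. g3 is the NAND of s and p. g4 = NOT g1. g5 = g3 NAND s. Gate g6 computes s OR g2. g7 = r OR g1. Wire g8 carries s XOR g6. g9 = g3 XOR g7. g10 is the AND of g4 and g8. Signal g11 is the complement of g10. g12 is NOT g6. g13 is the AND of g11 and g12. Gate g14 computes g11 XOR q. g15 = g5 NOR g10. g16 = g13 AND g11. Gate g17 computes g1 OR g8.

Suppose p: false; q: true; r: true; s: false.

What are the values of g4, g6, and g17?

g4 = false, g6 = false, g17 = true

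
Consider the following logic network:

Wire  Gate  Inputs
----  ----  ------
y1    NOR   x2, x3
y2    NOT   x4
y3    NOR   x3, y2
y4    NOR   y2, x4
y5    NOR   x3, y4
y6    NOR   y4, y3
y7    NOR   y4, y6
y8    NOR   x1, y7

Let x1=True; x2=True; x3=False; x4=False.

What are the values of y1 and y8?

y1 = x2 NOR x3 = True NOR False = False
y2 = NOT x4 = NOT False = True
y3 = x3 NOR y2 = False NOR True = False
y4 = y2 NOR x4 = True NOR False = False
y6 = y4 NOR y3 = False NOR False = True
y7 = y4 NOR y6 = False NOR True = False
y8 = x1 NOR y7 = True NOR False = False

y1 = False  y8 = False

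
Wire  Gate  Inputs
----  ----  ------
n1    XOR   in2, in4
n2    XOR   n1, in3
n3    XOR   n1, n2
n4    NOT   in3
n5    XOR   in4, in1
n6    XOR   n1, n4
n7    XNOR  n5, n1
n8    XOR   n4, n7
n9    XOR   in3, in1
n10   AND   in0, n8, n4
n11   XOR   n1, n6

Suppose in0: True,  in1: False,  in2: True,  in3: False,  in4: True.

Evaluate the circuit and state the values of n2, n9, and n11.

n1 = in2 XOR in4 = True XOR True = False
n2 = n1 XOR in3 = False XOR False = False
n4 = NOT in3 = NOT False = True
n6 = n1 XOR n4 = False XOR True = True
n9 = in3 XOR in1 = False XOR False = False
n11 = n1 XOR n6 = False XOR True = True

n2 = False  n9 = False  n11 = True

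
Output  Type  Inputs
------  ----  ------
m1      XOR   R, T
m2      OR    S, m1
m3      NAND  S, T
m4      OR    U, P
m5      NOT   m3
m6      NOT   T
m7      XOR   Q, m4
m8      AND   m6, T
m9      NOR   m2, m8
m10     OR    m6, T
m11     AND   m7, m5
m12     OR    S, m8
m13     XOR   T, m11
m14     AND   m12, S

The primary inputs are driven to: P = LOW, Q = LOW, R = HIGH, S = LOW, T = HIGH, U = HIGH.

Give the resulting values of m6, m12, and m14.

m6 = LOW; m12 = LOW; m14 = LOW

m6 = NOT T = NOT HIGH = LOW
m8 = m6 AND T = LOW AND HIGH = LOW
m12 = S OR m8 = LOW OR LOW = LOW
m14 = m12 AND S = LOW AND LOW = LOW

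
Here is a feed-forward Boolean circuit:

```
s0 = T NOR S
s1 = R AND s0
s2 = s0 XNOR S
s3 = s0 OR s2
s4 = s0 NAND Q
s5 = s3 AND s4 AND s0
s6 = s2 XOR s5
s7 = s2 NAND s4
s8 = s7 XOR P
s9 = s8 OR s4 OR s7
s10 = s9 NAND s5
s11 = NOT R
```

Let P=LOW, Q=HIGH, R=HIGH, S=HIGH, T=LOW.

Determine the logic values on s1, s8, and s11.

s0 = T NOR S = LOW NOR HIGH = LOW
s1 = R AND s0 = HIGH AND LOW = LOW
s2 = s0 XNOR S = LOW XNOR HIGH = LOW
s4 = s0 NAND Q = LOW NAND HIGH = HIGH
s7 = s2 NAND s4 = LOW NAND HIGH = HIGH
s8 = s7 XOR P = HIGH XOR LOW = HIGH
s11 = NOT R = NOT HIGH = LOW

s1 = LOW, s8 = HIGH, s11 = LOW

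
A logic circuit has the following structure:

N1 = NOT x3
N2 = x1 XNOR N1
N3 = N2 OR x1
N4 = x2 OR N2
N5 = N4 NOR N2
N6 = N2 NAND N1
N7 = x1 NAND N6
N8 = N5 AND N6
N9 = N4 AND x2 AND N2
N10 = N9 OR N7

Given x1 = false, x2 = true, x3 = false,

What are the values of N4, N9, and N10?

N4 = true, N9 = false, N10 = true

N1 = NOT x3 = NOT false = true
N2 = x1 XNOR N1 = false XNOR true = false
N4 = x2 OR N2 = true OR false = true
N6 = N2 NAND N1 = false NAND true = true
N7 = x1 NAND N6 = false NAND true = true
N9 = N4 AND x2 AND N2 = true AND true AND false = false
N10 = N9 OR N7 = false OR true = true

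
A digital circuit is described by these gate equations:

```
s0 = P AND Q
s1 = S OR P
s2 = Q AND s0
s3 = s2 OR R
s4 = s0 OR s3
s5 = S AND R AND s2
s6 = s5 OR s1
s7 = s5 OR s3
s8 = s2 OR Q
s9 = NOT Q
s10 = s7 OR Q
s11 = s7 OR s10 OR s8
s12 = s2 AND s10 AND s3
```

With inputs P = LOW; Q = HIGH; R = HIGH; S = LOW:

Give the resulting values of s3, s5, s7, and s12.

s3 = HIGH, s5 = LOW, s7 = HIGH, s12 = LOW

s0 = P AND Q = LOW AND HIGH = LOW
s2 = Q AND s0 = HIGH AND LOW = LOW
s3 = s2 OR R = LOW OR HIGH = HIGH
s5 = S AND R AND s2 = LOW AND HIGH AND LOW = LOW
s7 = s5 OR s3 = LOW OR HIGH = HIGH
s10 = s7 OR Q = HIGH OR HIGH = HIGH
s12 = s2 AND s10 AND s3 = LOW AND HIGH AND HIGH = LOW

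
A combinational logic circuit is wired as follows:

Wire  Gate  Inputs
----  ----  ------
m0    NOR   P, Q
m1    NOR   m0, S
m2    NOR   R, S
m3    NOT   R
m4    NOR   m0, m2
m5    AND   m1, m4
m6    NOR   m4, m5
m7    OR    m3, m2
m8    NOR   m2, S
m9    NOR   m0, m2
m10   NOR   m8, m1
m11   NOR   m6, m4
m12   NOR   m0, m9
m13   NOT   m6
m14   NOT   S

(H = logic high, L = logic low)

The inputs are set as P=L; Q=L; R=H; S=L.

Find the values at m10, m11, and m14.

m0 = P NOR Q = L NOR L = H
m1 = m0 NOR S = H NOR L = L
m2 = R NOR S = H NOR L = L
m4 = m0 NOR m2 = H NOR L = L
m5 = m1 AND m4 = L AND L = L
m6 = m4 NOR m5 = L NOR L = H
m8 = m2 NOR S = L NOR L = H
m10 = m8 NOR m1 = H NOR L = L
m11 = m6 NOR m4 = H NOR L = L
m14 = NOT S = NOT L = H

m10 = L  m11 = L  m14 = H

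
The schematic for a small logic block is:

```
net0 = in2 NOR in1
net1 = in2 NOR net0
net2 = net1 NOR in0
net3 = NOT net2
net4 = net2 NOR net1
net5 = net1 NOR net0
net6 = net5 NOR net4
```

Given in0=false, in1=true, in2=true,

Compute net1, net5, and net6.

net0 = in2 NOR in1 = true NOR true = false
net1 = in2 NOR net0 = true NOR false = false
net2 = net1 NOR in0 = false NOR false = true
net4 = net2 NOR net1 = true NOR false = false
net5 = net1 NOR net0 = false NOR false = true
net6 = net5 NOR net4 = true NOR false = false

net1 = false, net5 = true, net6 = false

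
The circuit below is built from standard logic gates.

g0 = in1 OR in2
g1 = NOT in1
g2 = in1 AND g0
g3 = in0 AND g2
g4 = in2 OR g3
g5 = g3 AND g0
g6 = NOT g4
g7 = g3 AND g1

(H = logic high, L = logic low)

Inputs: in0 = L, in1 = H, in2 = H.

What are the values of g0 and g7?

g0 = in1 OR in2 = H OR H = H
g1 = NOT in1 = NOT H = L
g2 = in1 AND g0 = H AND H = H
g3 = in0 AND g2 = L AND H = L
g7 = g3 AND g1 = L AND L = L

g0 = H, g7 = L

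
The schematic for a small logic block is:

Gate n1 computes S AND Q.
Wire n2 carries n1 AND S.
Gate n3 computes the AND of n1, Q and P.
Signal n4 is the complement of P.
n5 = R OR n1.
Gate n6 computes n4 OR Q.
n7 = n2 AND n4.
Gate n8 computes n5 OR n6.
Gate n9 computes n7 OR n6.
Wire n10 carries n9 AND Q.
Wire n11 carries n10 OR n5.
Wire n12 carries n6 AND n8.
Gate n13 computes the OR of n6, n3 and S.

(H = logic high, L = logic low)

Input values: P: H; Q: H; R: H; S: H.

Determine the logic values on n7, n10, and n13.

n1 = S AND Q = H AND H = H
n2 = n1 AND S = H AND H = H
n3 = n1 AND Q AND P = H AND H AND H = H
n4 = NOT P = NOT H = L
n6 = n4 OR Q = L OR H = H
n7 = n2 AND n4 = H AND L = L
n9 = n7 OR n6 = L OR H = H
n10 = n9 AND Q = H AND H = H
n13 = n6 OR n3 OR S = H OR H OR H = H

n7 = L, n10 = H, n13 = H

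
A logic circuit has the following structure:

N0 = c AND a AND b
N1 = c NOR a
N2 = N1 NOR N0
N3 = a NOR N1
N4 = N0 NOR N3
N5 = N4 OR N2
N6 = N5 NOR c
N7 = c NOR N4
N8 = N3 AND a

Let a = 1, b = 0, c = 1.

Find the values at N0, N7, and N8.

N0 = 0; N7 = 0; N8 = 0

N0 = c AND a AND b = 1 AND 1 AND 0 = 0
N1 = c NOR a = 1 NOR 1 = 0
N3 = a NOR N1 = 1 NOR 0 = 0
N4 = N0 NOR N3 = 0 NOR 0 = 1
N7 = c NOR N4 = 1 NOR 1 = 0
N8 = N3 AND a = 0 AND 1 = 0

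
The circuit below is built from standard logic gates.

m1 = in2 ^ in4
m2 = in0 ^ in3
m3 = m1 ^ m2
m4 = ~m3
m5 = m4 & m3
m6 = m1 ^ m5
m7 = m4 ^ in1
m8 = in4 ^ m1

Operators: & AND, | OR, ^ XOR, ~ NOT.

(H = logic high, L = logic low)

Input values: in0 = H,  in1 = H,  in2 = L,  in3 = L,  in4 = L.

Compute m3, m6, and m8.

m3 = H, m6 = L, m8 = L

m1 = in2 XOR in4 = L XOR L = L
m2 = in0 XOR in3 = H XOR L = H
m3 = m1 XOR m2 = L XOR H = H
m4 = NOT m3 = NOT H = L
m5 = m4 AND m3 = L AND H = L
m6 = m1 XOR m5 = L XOR L = L
m8 = in4 XOR m1 = L XOR L = L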